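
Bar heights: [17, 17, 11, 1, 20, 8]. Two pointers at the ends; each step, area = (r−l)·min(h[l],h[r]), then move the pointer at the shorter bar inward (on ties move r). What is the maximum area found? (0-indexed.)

max area = 68

l=0 r=5: min(17,8)*5=40 best=40 *, r--
l=0 r=4: min(17,20)*4=68 best=68 *, l++
l=1 r=4: min(17,20)*3=51 best=68, l++
l=2 r=4: min(11,20)*2=22 best=68, l++
l=3 r=4: min(1,20)*1=1 best=68, l++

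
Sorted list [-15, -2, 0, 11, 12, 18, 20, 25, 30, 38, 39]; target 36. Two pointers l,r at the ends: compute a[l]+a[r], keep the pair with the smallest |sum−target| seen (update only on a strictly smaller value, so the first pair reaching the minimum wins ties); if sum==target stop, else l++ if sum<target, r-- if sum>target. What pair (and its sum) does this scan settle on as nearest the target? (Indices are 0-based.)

l=0 r=10: -15+39=24 d=12 *, l++
l=1 r=10: -2+39=37 d=1 *, r--
l=1 r=9: -2+38=36 d=0 *, stop

pair (-2, 38) with sum 36 (|Δ|=0)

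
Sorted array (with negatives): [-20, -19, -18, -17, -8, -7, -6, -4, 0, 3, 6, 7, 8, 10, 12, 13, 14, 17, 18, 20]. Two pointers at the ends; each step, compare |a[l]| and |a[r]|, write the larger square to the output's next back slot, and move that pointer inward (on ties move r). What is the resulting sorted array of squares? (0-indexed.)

[0, 9, 16, 36, 36, 49, 49, 64, 64, 100, 144, 169, 196, 289, 289, 324, 324, 361, 400, 400]

l=0 r=19: |-20|<=|20| out[19]=400, r--
l=0 r=18: |-20|>|18| out[18]=400, l++
l=1 r=18: |-19|>|18| out[17]=361, l++
l=2 r=18: |-18|<=|18| out[16]=324, r--
l=2 r=17: |-18|>|17| out[15]=324, l++
l=3 r=17: |-17|<=|17| out[14]=289, r--
l=3 r=16: |-17|>|14| out[13]=289, l++
l=4 r=16: |-8|<=|14| out[12]=196, r--
l=4 r=15: |-8|<=|13| out[11]=169, r--
l=4 r=14: |-8|<=|12| out[10]=144, r--
l=4 r=13: |-8|<=|10| out[9]=100, r--
l=4 r=12: |-8|<=|8| out[8]=64, r--
l=4 r=11: |-8|>|7| out[7]=64, l++
l=5 r=11: |-7|<=|7| out[6]=49, r--
l=5 r=10: |-7|>|6| out[5]=49, l++
l=6 r=10: |-6|<=|6| out[4]=36, r--
l=6 r=9: |-6|>|3| out[3]=36, l++
l=7 r=9: |-4|>|3| out[2]=16, l++
l=8 r=9: |0|<=|3| out[1]=9, r--
l=8 r=8: |0|<=|0| out[0]=0, r--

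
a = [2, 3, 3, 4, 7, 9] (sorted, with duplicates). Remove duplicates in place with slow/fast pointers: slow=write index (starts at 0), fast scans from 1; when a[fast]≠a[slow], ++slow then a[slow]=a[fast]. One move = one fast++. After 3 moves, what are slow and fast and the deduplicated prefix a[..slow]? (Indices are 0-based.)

slow=0 fast=1: a[fast]=3≠a[slow]=2 write a[1]=3, slow++,fast++
slow=1 fast=2: a[fast]=3=a[slow] dup, fast++
slow=1 fast=3: a[fast]=4≠a[slow]=3 write a[2]=4, slow++,fast++

slow=2, fast=4, prefix=[2, 3, 4]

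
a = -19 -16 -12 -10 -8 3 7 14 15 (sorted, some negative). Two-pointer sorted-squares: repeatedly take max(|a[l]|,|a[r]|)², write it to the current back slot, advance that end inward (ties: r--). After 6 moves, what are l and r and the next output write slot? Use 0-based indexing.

l=4, r=6, next write slot=2

l=0 r=8: |-19|>|15| out[8]=361, l++
l=1 r=8: |-16|>|15| out[7]=256, l++
l=2 r=8: |-12|<=|15| out[6]=225, r--
l=2 r=7: |-12|<=|14| out[5]=196, r--
l=2 r=6: |-12|>|7| out[4]=144, l++
l=3 r=6: |-10|>|7| out[3]=100, l++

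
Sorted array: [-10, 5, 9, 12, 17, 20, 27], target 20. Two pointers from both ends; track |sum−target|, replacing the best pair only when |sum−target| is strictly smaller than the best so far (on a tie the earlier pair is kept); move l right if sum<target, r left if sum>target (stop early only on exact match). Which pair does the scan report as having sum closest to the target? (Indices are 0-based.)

pair (9, 12) with sum 21 (|Δ|=1)

l=0 r=6: -10+27=17 d=3 *, l++
l=1 r=6: 5+27=32 d=12, r--
l=1 r=5: 5+20=25 d=5, r--
l=1 r=4: 5+17=22 d=2 *, r--
l=1 r=3: 5+12=17 d=3, l++
l=2 r=3: 9+12=21 d=1 *, r--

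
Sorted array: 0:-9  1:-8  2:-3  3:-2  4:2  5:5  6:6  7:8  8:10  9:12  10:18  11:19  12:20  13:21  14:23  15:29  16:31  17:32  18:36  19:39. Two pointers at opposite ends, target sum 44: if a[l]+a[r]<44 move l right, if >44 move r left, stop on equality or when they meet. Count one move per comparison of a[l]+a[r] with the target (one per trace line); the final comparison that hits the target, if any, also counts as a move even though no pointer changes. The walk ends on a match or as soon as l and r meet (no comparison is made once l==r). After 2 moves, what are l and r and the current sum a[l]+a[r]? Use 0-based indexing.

[0,19] -9+39=30 <44 → l++
[1,19] -8+39=31 <44 → l++

l=2, r=19, sum=36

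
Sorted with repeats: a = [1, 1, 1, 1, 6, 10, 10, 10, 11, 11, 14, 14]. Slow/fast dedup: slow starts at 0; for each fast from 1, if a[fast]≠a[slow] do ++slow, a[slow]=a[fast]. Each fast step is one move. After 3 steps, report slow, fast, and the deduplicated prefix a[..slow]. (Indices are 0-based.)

slow=0, fast=4, prefix=[1]

(s=0,f=1) a[fast]=1=a[slow] dup → fast++
(s=0,f=2) a[fast]=1=a[slow] dup → fast++
(s=0,f=3) a[fast]=1=a[slow] dup → fast++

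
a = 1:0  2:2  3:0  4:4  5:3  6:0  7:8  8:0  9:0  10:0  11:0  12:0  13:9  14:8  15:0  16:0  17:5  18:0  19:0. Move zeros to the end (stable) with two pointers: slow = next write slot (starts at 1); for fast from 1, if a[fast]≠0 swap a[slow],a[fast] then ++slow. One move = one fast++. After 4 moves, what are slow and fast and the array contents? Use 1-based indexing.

slow=3, fast=5, a=[2, 4, 0, 0, 3, 0, 8, 0, 0, 0, 0, 0, 9, 8, 0, 0, 5, 0, 0]

(s=1,f=1) a[fast]=0 → fast++
(s=1,f=2) a[fast]=2≠0 swap→a[1]=2 → slow++,fast++
(s=2,f=3) a[fast]=0 → fast++
(s=2,f=4) a[fast]=4≠0 swap→a[2]=4 → slow++,fast++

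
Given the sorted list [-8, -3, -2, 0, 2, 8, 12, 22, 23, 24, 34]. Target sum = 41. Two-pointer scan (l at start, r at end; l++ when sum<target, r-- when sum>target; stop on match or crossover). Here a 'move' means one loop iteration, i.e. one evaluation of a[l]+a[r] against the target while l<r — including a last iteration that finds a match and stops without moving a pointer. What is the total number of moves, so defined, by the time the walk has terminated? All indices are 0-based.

10 moves

[0,10] -8+34=26 <41 → l++
[1,10] -3+34=31 <41 → l++
[2,10] -2+34=32 <41 → l++
[3,10] 0+34=34 <41 → l++
[4,10] 2+34=36 <41 → l++
[5,10] 8+34=42 >41 → r--
[5,9] 8+24=32 <41 → l++
[6,9] 12+24=36 <41 → l++
[7,9] 22+24=46 >41 → r--
[7,8] 22+23=45 >41 → r--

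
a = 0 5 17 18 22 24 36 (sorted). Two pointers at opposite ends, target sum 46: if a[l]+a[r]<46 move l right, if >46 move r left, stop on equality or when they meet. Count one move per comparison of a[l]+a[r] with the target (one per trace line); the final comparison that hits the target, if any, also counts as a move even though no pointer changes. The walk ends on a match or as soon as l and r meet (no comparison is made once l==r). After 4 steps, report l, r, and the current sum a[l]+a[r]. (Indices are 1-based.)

l=1 r=7: 0+36=36 <46, l++
l=2 r=7: 5+36=41 <46, l++
l=3 r=7: 17+36=53 >46, r--
l=3 r=6: 17+24=41 <46, l++

l=4, r=6, sum=42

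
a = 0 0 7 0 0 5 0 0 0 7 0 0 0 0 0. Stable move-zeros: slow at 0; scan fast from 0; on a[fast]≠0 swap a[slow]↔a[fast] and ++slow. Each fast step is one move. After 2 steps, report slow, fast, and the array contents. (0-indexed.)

slow=0, fast=2, a=[0, 0, 7, 0, 0, 5, 0, 0, 0, 7, 0, 0, 0, 0, 0]

slow=0 fast=0: a[fast]=0, fast++
slow=0 fast=1: a[fast]=0, fast++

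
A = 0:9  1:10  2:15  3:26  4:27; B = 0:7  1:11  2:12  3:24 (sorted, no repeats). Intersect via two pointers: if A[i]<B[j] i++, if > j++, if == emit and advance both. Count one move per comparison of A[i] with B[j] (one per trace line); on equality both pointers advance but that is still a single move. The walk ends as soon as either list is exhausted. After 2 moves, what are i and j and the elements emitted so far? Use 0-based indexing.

[i=0,j=0] 9>7 → j++
[i=0,j=1] 9<11 → i++

i=1, j=1, emitted=[]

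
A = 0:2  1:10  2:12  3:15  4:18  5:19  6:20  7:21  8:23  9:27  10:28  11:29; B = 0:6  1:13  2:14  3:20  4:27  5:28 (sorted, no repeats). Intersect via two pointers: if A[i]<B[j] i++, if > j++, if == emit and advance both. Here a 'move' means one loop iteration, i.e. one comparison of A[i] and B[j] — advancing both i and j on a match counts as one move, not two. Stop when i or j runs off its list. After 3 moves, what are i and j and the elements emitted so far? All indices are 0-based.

i=0 j=0: 2<6, i++
i=1 j=0: 10>6, j++
i=1 j=1: 10<13, i++

i=2, j=1, emitted=[]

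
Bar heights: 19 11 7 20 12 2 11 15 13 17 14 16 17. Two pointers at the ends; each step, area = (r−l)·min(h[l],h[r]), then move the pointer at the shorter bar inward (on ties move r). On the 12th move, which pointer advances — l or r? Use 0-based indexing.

l

l=0 r=12: min(19,17)*12=204 best=204 *, r--
l=0 r=11: min(19,16)*11=176 best=204, r--
l=0 r=10: min(19,14)*10=140 best=204, r--
l=0 r=9: min(19,17)*9=153 best=204, r--
l=0 r=8: min(19,13)*8=104 best=204, r--
l=0 r=7: min(19,15)*7=105 best=204, r--
l=0 r=6: min(19,11)*6=66 best=204, r--
l=0 r=5: min(19,2)*5=10 best=204, r--
l=0 r=4: min(19,12)*4=48 best=204, r--
l=0 r=3: min(19,20)*3=57 best=204, l++
l=1 r=3: min(11,20)*2=22 best=204, l++
l=2 r=3: min(7,20)*1=7 best=204, l++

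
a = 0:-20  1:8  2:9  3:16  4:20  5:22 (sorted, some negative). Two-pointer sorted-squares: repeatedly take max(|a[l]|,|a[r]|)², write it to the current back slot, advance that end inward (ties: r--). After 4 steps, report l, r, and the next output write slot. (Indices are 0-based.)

l=0 r=5: |-20|<=|22| out[5]=484, r--
l=0 r=4: |-20|<=|20| out[4]=400, r--
l=0 r=3: |-20|>|16| out[3]=400, l++
l=1 r=3: |8|<=|16| out[2]=256, r--

l=1, r=2, next write slot=1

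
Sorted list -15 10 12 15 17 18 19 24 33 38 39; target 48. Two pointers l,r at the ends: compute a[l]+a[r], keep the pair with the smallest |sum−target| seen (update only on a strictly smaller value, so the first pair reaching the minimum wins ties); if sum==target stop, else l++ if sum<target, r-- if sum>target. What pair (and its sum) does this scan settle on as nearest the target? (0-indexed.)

[0,10] -15+39=24 d=24 * → l++
[1,10] 10+39=49 d=1 * → r--
[1,9] 10+38=48 d=0 * → stop

pair (10, 38) with sum 48 (|Δ|=0)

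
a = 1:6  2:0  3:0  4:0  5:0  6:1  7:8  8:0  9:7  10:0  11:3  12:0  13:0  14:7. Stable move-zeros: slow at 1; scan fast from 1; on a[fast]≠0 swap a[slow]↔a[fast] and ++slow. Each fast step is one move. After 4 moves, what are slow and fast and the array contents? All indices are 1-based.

slow=1 fast=1: a[fast]=6≠0 swap→a[1]=6, slow++,fast++
slow=2 fast=2: a[fast]=0, fast++
slow=2 fast=3: a[fast]=0, fast++
slow=2 fast=4: a[fast]=0, fast++

slow=2, fast=5, a=[6, 0, 0, 0, 0, 1, 8, 0, 7, 0, 3, 0, 0, 7]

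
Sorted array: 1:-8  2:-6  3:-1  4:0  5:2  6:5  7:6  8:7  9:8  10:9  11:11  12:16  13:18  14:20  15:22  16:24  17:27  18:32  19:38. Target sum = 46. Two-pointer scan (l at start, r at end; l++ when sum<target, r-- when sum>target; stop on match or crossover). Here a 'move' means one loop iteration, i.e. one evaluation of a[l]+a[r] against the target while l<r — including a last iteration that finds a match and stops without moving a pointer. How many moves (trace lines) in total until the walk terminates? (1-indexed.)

[1,19] -8+38=30 <46 → l++
[2,19] -6+38=32 <46 → l++
[3,19] -1+38=37 <46 → l++
[4,19] 0+38=38 <46 → l++
[5,19] 2+38=40 <46 → l++
[6,19] 5+38=43 <46 → l++
[7,19] 6+38=44 <46 → l++
[8,19] 7+38=45 <46 → l++
[9,19] 8+38=46 → found

9 moves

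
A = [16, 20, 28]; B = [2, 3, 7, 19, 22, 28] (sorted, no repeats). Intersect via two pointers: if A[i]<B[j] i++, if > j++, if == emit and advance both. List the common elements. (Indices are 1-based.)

intersection = [28]

i=1 j=1: 16>2, j++
i=1 j=2: 16>3, j++
i=1 j=3: 16>7, j++
i=1 j=4: 16<19, i++
i=2 j=4: 20>19, j++
i=2 j=5: 20<22, i++
i=3 j=5: 28>22, j++
i=3 j=6: 28==28 emit, i++,j++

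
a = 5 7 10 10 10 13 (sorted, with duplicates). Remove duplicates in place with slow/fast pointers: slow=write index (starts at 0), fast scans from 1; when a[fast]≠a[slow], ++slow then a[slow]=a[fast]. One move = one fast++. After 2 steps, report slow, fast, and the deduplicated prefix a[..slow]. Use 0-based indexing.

(s=0,f=1) a[fast]=7≠a[slow]=5 write a[1]=7 → slow++,fast++
(s=1,f=2) a[fast]=10≠a[slow]=7 write a[2]=10 → slow++,fast++

slow=2, fast=3, prefix=[5, 7, 10]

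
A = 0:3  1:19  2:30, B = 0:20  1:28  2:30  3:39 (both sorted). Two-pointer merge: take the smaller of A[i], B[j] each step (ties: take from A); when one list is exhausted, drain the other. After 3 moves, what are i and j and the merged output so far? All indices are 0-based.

i=0 j=0: A[i]=3<=B[j]=20 take 3, i++
i=1 j=0: A[i]=19<=B[j]=20 take 19, i++
i=2 j=0: A[i]=30>B[j]=20 take 20, j++

i=2, j=1, merged so far=[3, 19, 20]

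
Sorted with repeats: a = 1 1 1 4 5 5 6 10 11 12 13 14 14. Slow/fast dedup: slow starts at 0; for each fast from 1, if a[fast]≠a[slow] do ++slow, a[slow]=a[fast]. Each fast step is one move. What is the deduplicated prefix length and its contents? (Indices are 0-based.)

length 9; prefix = [1, 4, 5, 6, 10, 11, 12, 13, 14]

(s=0,f=1) a[fast]=1=a[slow] dup → fast++
(s=0,f=2) a[fast]=1=a[slow] dup → fast++
(s=0,f=3) a[fast]=4≠a[slow]=1 write a[1]=4 → slow++,fast++
(s=1,f=4) a[fast]=5≠a[slow]=4 write a[2]=5 → slow++,fast++
(s=2,f=5) a[fast]=5=a[slow] dup → fast++
(s=2,f=6) a[fast]=6≠a[slow]=5 write a[3]=6 → slow++,fast++
(s=3,f=7) a[fast]=10≠a[slow]=6 write a[4]=10 → slow++,fast++
(s=4,f=8) a[fast]=11≠a[slow]=10 write a[5]=11 → slow++,fast++
(s=5,f=9) a[fast]=12≠a[slow]=11 write a[6]=12 → slow++,fast++
(s=6,f=10) a[fast]=13≠a[slow]=12 write a[7]=13 → slow++,fast++
(s=7,f=11) a[fast]=14≠a[slow]=13 write a[8]=14 → slow++,fast++
(s=8,f=12) a[fast]=14=a[slow] dup → fast++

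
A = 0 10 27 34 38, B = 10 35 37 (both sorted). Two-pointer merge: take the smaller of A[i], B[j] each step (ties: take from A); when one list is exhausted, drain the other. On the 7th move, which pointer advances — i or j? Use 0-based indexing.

[i=0,j=0] A[i]=0<=B[j]=10 take 0 → i++
[i=1,j=0] A[i]=10<=B[j]=10 take 10 → i++
[i=2,j=0] A[i]=27>B[j]=10 take 10 → j++
[i=2,j=1] A[i]=27<=B[j]=35 take 27 → i++
[i=3,j=1] A[i]=34<=B[j]=35 take 34 → i++
[i=4,j=1] A[i]=38>B[j]=35 take 35 → j++
[i=4,j=2] A[i]=38>B[j]=37 take 37 → j++

j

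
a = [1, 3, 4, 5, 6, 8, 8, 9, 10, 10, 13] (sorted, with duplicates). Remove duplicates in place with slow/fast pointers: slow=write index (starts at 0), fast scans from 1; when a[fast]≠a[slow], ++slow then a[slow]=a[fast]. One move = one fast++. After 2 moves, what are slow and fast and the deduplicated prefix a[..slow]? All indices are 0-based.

(s=0,f=1) a[fast]=3≠a[slow]=1 write a[1]=3 → slow++,fast++
(s=1,f=2) a[fast]=4≠a[slow]=3 write a[2]=4 → slow++,fast++

slow=2, fast=3, prefix=[1, 3, 4]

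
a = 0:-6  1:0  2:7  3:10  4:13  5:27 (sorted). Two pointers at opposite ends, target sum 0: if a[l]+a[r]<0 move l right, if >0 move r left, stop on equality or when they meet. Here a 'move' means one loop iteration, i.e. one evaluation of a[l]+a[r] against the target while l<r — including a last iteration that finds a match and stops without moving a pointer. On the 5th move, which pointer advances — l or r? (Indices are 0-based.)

l

l=0 r=5: -6+27=21 >0, r--
l=0 r=4: -6+13=7 >0, r--
l=0 r=3: -6+10=4 >0, r--
l=0 r=2: -6+7=1 >0, r--
l=0 r=1: -6+0=-6 <0, l++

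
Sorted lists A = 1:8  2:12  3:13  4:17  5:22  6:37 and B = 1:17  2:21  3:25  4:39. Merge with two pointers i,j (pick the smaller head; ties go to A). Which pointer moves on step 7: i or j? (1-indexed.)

i=1 j=1: A[i]=8<=B[j]=17 take 8, i++
i=2 j=1: A[i]=12<=B[j]=17 take 12, i++
i=3 j=1: A[i]=13<=B[j]=17 take 13, i++
i=4 j=1: A[i]=17<=B[j]=17 take 17, i++
i=5 j=1: A[i]=22>B[j]=17 take 17, j++
i=5 j=2: A[i]=22>B[j]=21 take 21, j++
i=5 j=3: A[i]=22<=B[j]=25 take 22, i++

i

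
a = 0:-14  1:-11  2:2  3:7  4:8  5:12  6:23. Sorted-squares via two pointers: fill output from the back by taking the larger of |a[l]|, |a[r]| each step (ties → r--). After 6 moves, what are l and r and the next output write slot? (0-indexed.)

l=2, r=2, next write slot=0

[0,6] |-14|<=|23| out[6]=529 → r--
[0,5] |-14|>|12| out[5]=196 → l++
[1,5] |-11|<=|12| out[4]=144 → r--
[1,4] |-11|>|8| out[3]=121 → l++
[2,4] |2|<=|8| out[2]=64 → r--
[2,3] |2|<=|7| out[1]=49 → r--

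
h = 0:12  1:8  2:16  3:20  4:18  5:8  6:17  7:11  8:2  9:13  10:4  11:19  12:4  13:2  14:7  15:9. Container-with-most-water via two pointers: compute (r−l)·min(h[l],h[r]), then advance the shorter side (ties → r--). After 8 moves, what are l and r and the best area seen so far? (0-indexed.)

l=3, r=10, best area=152

[0,15] min(12,9)*15=135 best=135 * → r--
[0,14] min(12,7)*14=98 best=135 → r--
[0,13] min(12,2)*13=26 best=135 → r--
[0,12] min(12,4)*12=48 best=135 → r--
[0,11] min(12,19)*11=132 best=135 → l++
[1,11] min(8,19)*10=80 best=135 → l++
[2,11] min(16,19)*9=144 best=144 * → l++
[3,11] min(20,19)*8=152 best=152 * → r--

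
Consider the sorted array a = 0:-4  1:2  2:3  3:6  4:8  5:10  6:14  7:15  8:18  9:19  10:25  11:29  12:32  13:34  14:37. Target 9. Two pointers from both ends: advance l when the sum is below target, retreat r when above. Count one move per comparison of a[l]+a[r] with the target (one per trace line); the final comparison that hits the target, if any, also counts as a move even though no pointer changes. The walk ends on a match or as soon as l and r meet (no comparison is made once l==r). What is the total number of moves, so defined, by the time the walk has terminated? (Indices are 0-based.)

l=0 r=14: -4+37=33 >9, r--
l=0 r=13: -4+34=30 >9, r--
l=0 r=12: -4+32=28 >9, r--
l=0 r=11: -4+29=25 >9, r--
l=0 r=10: -4+25=21 >9, r--
l=0 r=9: -4+19=15 >9, r--
l=0 r=8: -4+18=14 >9, r--
l=0 r=7: -4+15=11 >9, r--
l=0 r=6: -4+14=10 >9, r--
l=0 r=5: -4+10=6 <9, l++
l=1 r=5: 2+10=12 >9, r--
l=1 r=4: 2+8=10 >9, r--
l=1 r=3: 2+6=8 <9, l++
l=2 r=3: 3+6=9, found

14 moves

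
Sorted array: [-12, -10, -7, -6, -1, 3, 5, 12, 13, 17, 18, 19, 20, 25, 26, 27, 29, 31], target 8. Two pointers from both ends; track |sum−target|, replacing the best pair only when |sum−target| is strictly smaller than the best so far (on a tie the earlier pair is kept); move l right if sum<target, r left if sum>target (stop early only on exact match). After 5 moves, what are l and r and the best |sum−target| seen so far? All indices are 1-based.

l=1, r=13, best |Δ|=5

l=1 r=18: -12+31=19 d=11 *, r--
l=1 r=17: -12+29=17 d=9 *, r--
l=1 r=16: -12+27=15 d=7 *, r--
l=1 r=15: -12+26=14 d=6 *, r--
l=1 r=14: -12+25=13 d=5 *, r--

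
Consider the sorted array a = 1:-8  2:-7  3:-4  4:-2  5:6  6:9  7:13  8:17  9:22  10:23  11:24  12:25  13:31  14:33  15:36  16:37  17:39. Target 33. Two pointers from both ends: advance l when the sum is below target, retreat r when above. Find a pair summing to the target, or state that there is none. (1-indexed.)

(-4, 37)

[1,17] -8+39=31 <33 → l++
[2,17] -7+39=32 <33 → l++
[3,17] -4+39=35 >33 → r--
[3,16] -4+37=33 → found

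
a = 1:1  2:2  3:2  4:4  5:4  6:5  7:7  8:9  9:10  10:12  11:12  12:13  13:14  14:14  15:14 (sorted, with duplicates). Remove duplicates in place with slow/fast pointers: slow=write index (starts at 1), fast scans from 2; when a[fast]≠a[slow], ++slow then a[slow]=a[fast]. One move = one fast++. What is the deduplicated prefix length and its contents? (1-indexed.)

slow=1 fast=2: a[fast]=2≠a[slow]=1 write a[2]=2, slow++,fast++
slow=2 fast=3: a[fast]=2=a[slow] dup, fast++
slow=2 fast=4: a[fast]=4≠a[slow]=2 write a[3]=4, slow++,fast++
slow=3 fast=5: a[fast]=4=a[slow] dup, fast++
slow=3 fast=6: a[fast]=5≠a[slow]=4 write a[4]=5, slow++,fast++
slow=4 fast=7: a[fast]=7≠a[slow]=5 write a[5]=7, slow++,fast++
slow=5 fast=8: a[fast]=9≠a[slow]=7 write a[6]=9, slow++,fast++
slow=6 fast=9: a[fast]=10≠a[slow]=9 write a[7]=10, slow++,fast++
slow=7 fast=10: a[fast]=12≠a[slow]=10 write a[8]=12, slow++,fast++
slow=8 fast=11: a[fast]=12=a[slow] dup, fast++
slow=8 fast=12: a[fast]=13≠a[slow]=12 write a[9]=13, slow++,fast++
slow=9 fast=13: a[fast]=14≠a[slow]=13 write a[10]=14, slow++,fast++
slow=10 fast=14: a[fast]=14=a[slow] dup, fast++
slow=10 fast=15: a[fast]=14=a[slow] dup, fast++

length 10; prefix = [1, 2, 4, 5, 7, 9, 10, 12, 13, 14]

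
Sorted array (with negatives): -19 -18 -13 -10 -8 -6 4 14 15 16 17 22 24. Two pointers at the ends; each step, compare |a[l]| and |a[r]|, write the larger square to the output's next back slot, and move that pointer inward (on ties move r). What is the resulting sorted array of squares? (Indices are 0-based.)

[0,12] |-19|<=|24| out[12]=576 → r--
[0,11] |-19|<=|22| out[11]=484 → r--
[0,10] |-19|>|17| out[10]=361 → l++
[1,10] |-18|>|17| out[9]=324 → l++
[2,10] |-13|<=|17| out[8]=289 → r--
[2,9] |-13|<=|16| out[7]=256 → r--
[2,8] |-13|<=|15| out[6]=225 → r--
[2,7] |-13|<=|14| out[5]=196 → r--
[2,6] |-13|>|4| out[4]=169 → l++
[3,6] |-10|>|4| out[3]=100 → l++
[4,6] |-8|>|4| out[2]=64 → l++
[5,6] |-6|>|4| out[1]=36 → l++
[6,6] |4|<=|4| out[0]=16 → r--

[16, 36, 64, 100, 169, 196, 225, 256, 289, 324, 361, 484, 576]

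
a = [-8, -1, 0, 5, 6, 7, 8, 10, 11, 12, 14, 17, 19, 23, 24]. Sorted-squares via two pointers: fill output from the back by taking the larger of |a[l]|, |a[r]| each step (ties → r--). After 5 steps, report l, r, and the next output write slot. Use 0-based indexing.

l=0 r=14: |-8|<=|24| out[14]=576, r--
l=0 r=13: |-8|<=|23| out[13]=529, r--
l=0 r=12: |-8|<=|19| out[12]=361, r--
l=0 r=11: |-8|<=|17| out[11]=289, r--
l=0 r=10: |-8|<=|14| out[10]=196, r--

l=0, r=9, next write slot=9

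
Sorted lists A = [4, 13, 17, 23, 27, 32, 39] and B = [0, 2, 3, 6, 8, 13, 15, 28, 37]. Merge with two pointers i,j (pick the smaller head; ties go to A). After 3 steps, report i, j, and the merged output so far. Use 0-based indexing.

i=0, j=3, merged so far=[0, 2, 3]

[i=0,j=0] A[i]=4>B[j]=0 take 0 → j++
[i=0,j=1] A[i]=4>B[j]=2 take 2 → j++
[i=0,j=2] A[i]=4>B[j]=3 take 3 → j++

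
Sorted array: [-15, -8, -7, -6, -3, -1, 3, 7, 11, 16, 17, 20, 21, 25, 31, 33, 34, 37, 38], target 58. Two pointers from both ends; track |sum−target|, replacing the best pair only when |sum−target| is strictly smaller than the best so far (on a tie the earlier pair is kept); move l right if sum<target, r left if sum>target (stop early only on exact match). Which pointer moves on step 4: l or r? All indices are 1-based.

l=1 r=19: -15+38=23 d=35 *, l++
l=2 r=19: -8+38=30 d=28 *, l++
l=3 r=19: -7+38=31 d=27 *, l++
l=4 r=19: -6+38=32 d=26 *, l++

l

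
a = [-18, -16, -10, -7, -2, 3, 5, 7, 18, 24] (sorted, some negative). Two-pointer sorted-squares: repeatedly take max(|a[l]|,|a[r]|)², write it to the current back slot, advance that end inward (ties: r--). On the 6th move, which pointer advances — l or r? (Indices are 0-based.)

[0,9] |-18|<=|24| out[9]=576 → r--
[0,8] |-18|<=|18| out[8]=324 → r--
[0,7] |-18|>|7| out[7]=324 → l++
[1,7] |-16|>|7| out[6]=256 → l++
[2,7] |-10|>|7| out[5]=100 → l++
[3,7] |-7|<=|7| out[4]=49 → r--

r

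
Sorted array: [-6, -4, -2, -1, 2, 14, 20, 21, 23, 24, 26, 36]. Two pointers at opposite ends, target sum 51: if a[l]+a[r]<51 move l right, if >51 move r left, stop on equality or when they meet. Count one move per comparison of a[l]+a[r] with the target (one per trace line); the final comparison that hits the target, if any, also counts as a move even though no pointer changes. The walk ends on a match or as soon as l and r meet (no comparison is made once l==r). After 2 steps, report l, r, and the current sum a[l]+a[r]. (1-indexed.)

l=3, r=12, sum=34

[1,12] -6+36=30 <51 → l++
[2,12] -4+36=32 <51 → l++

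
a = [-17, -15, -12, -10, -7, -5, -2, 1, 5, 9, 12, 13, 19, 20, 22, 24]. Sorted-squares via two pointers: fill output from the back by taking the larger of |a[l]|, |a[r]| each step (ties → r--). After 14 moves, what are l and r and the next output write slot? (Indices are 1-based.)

l=1 r=16: |-17|<=|24| out[16]=576, r--
l=1 r=15: |-17|<=|22| out[15]=484, r--
l=1 r=14: |-17|<=|20| out[14]=400, r--
l=1 r=13: |-17|<=|19| out[13]=361, r--
l=1 r=12: |-17|>|13| out[12]=289, l++
l=2 r=12: |-15|>|13| out[11]=225, l++
l=3 r=12: |-12|<=|13| out[10]=169, r--
l=3 r=11: |-12|<=|12| out[9]=144, r--
l=3 r=10: |-12|>|9| out[8]=144, l++
l=4 r=10: |-10|>|9| out[7]=100, l++
l=5 r=10: |-7|<=|9| out[6]=81, r--
l=5 r=9: |-7|>|5| out[5]=49, l++
l=6 r=9: |-5|<=|5| out[4]=25, r--
l=6 r=8: |-5|>|1| out[3]=25, l++

l=7, r=8, next write slot=2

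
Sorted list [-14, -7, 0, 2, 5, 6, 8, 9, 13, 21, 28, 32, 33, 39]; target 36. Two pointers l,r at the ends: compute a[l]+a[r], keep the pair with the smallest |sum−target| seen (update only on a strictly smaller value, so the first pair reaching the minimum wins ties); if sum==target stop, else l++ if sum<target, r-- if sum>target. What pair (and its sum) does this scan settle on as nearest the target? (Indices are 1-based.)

l=1 r=14: -14+39=25 d=11 *, l++
l=2 r=14: -7+39=32 d=4 *, l++
l=3 r=14: 0+39=39 d=3 *, r--
l=3 r=13: 0+33=33 d=3, l++
l=4 r=13: 2+33=35 d=1 *, l++
l=5 r=13: 5+33=38 d=2, r--
l=5 r=12: 5+32=37 d=1, r--
l=5 r=11: 5+28=33 d=3, l++
l=6 r=11: 6+28=34 d=2, l++
l=7 r=11: 8+28=36 d=0 *, stop

pair (8, 28) with sum 36 (|Δ|=0)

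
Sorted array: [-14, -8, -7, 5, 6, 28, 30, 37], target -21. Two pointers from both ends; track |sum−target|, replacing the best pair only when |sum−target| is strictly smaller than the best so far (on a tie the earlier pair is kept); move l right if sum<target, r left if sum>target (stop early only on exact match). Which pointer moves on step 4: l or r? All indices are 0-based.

r

l=0 r=7: -14+37=23 d=44 *, r--
l=0 r=6: -14+30=16 d=37 *, r--
l=0 r=5: -14+28=14 d=35 *, r--
l=0 r=4: -14+6=-8 d=13 *, r--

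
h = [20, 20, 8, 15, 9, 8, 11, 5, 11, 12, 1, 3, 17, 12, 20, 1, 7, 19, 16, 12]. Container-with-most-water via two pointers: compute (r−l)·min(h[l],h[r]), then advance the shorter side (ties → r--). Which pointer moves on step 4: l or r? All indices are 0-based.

l=0 r=19: min(20,12)*19=228 best=228 *, r--
l=0 r=18: min(20,16)*18=288 best=288 *, r--
l=0 r=17: min(20,19)*17=323 best=323 *, r--
l=0 r=16: min(20,7)*16=112 best=323, r--

r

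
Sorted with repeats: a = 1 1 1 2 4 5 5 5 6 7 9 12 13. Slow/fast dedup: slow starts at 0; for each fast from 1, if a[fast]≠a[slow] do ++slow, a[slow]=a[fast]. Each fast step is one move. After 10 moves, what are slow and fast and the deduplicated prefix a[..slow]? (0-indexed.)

slow=6, fast=11, prefix=[1, 2, 4, 5, 6, 7, 9]

(s=0,f=1) a[fast]=1=a[slow] dup → fast++
(s=0,f=2) a[fast]=1=a[slow] dup → fast++
(s=0,f=3) a[fast]=2≠a[slow]=1 write a[1]=2 → slow++,fast++
(s=1,f=4) a[fast]=4≠a[slow]=2 write a[2]=4 → slow++,fast++
(s=2,f=5) a[fast]=5≠a[slow]=4 write a[3]=5 → slow++,fast++
(s=3,f=6) a[fast]=5=a[slow] dup → fast++
(s=3,f=7) a[fast]=5=a[slow] dup → fast++
(s=3,f=8) a[fast]=6≠a[slow]=5 write a[4]=6 → slow++,fast++
(s=4,f=9) a[fast]=7≠a[slow]=6 write a[5]=7 → slow++,fast++
(s=5,f=10) a[fast]=9≠a[slow]=7 write a[6]=9 → slow++,fast++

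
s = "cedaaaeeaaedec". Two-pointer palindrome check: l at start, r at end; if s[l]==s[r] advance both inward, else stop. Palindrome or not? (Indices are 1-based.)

[1,14] 'c'=='c' → l++,r--
[2,13] 'e'=='e' → l++,r--
[3,12] 'd'=='d' → l++,r--
[4,11] 'a'!='e' → stop

not a palindrome (mismatch at 4,11)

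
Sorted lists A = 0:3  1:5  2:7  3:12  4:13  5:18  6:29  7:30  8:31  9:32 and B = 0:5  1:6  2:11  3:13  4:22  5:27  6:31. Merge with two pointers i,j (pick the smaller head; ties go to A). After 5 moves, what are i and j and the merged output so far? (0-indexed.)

[i=0,j=0] A[i]=3<=B[j]=5 take 3 → i++
[i=1,j=0] A[i]=5<=B[j]=5 take 5 → i++
[i=2,j=0] A[i]=7>B[j]=5 take 5 → j++
[i=2,j=1] A[i]=7>B[j]=6 take 6 → j++
[i=2,j=2] A[i]=7<=B[j]=11 take 7 → i++

i=3, j=2, merged so far=[3, 5, 5, 6, 7]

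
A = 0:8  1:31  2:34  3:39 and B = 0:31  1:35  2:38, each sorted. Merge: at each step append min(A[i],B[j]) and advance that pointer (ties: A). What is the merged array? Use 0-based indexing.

[i=0,j=0] A[i]=8<=B[j]=31 take 8 → i++
[i=1,j=0] A[i]=31<=B[j]=31 take 31 → i++
[i=2,j=0] A[i]=34>B[j]=31 take 31 → j++
[i=2,j=1] A[i]=34<=B[j]=35 take 34 → i++
[i=3,j=1] A[i]=39>B[j]=35 take 35 → j++
[i=3,j=2] A[i]=39>B[j]=38 take 38 → j++
[i=3,j=3] B done, take A[i]=39 → i++

[8, 31, 31, 34, 35, 38, 39]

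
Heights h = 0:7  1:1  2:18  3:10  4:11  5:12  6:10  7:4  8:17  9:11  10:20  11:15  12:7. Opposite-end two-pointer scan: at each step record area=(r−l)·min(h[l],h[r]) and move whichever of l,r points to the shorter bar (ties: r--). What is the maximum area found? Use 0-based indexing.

max area = 144

[0,12] min(7,7)*12=84 best=84 * → r--
[0,11] min(7,15)*11=77 best=84 → l++
[1,11] min(1,15)*10=10 best=84 → l++
[2,11] min(18,15)*9=135 best=135 * → r--
[2,10] min(18,20)*8=144 best=144 * → l++
[3,10] min(10,20)*7=70 best=144 → l++
[4,10] min(11,20)*6=66 best=144 → l++
[5,10] min(12,20)*5=60 best=144 → l++
[6,10] min(10,20)*4=40 best=144 → l++
[7,10] min(4,20)*3=12 best=144 → l++
[8,10] min(17,20)*2=34 best=144 → l++
[9,10] min(11,20)*1=11 best=144 → l++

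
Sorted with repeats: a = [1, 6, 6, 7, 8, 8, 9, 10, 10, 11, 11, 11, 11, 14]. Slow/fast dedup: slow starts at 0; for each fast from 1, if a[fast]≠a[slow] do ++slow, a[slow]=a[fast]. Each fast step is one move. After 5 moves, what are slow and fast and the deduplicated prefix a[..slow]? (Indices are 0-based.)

slow=3, fast=6, prefix=[1, 6, 7, 8]

(s=0,f=1) a[fast]=6≠a[slow]=1 write a[1]=6 → slow++,fast++
(s=1,f=2) a[fast]=6=a[slow] dup → fast++
(s=1,f=3) a[fast]=7≠a[slow]=6 write a[2]=7 → slow++,fast++
(s=2,f=4) a[fast]=8≠a[slow]=7 write a[3]=8 → slow++,fast++
(s=3,f=5) a[fast]=8=a[slow] dup → fast++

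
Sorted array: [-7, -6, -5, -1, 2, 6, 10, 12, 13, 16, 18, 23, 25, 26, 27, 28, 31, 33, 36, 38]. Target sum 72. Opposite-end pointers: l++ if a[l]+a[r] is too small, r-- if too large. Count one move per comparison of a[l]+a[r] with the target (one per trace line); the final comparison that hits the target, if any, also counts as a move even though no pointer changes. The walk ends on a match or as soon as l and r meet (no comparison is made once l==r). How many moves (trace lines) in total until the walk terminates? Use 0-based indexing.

[0,19] -7+38=31 <72 → l++
[1,19] -6+38=32 <72 → l++
[2,19] -5+38=33 <72 → l++
[3,19] -1+38=37 <72 → l++
[4,19] 2+38=40 <72 → l++
[5,19] 6+38=44 <72 → l++
[6,19] 10+38=48 <72 → l++
[7,19] 12+38=50 <72 → l++
[8,19] 13+38=51 <72 → l++
[9,19] 16+38=54 <72 → l++
[10,19] 18+38=56 <72 → l++
[11,19] 23+38=61 <72 → l++
[12,19] 25+38=63 <72 → l++
[13,19] 26+38=64 <72 → l++
[14,19] 27+38=65 <72 → l++
[15,19] 28+38=66 <72 → l++
[16,19] 31+38=69 <72 → l++
[17,19] 33+38=71 <72 → l++
[18,19] 36+38=74 >72 → r--

19 moves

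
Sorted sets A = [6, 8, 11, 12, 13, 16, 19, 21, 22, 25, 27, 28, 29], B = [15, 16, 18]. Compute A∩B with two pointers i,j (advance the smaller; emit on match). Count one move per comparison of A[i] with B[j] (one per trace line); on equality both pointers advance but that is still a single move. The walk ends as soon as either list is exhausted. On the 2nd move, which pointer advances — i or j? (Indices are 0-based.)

[i=0,j=0] 6<15 → i++
[i=1,j=0] 8<15 → i++

i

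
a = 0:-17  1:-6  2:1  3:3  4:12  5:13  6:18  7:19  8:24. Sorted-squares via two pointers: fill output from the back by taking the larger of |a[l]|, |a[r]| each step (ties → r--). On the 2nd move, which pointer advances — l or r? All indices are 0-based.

r

[0,8] |-17|<=|24| out[8]=576 → r--
[0,7] |-17|<=|19| out[7]=361 → r--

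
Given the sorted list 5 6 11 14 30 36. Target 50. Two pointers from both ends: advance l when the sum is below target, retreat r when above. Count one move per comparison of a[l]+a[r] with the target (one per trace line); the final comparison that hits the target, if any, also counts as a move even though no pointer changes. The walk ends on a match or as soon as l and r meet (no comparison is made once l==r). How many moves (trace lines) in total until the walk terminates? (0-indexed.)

[0,5] 5+36=41 <50 → l++
[1,5] 6+36=42 <50 → l++
[2,5] 11+36=47 <50 → l++
[3,5] 14+36=50 → found

4 moves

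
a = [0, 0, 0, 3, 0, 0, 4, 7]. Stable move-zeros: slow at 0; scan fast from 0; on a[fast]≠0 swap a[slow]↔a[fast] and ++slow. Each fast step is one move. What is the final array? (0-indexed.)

[3, 4, 7, 0, 0, 0, 0, 0]

(s=0,f=0) a[fast]=0 → fast++
(s=0,f=1) a[fast]=0 → fast++
(s=0,f=2) a[fast]=0 → fast++
(s=0,f=3) a[fast]=3≠0 swap→a[0]=3 → slow++,fast++
(s=1,f=4) a[fast]=0 → fast++
(s=1,f=5) a[fast]=0 → fast++
(s=1,f=6) a[fast]=4≠0 swap→a[1]=4 → slow++,fast++
(s=2,f=7) a[fast]=7≠0 swap→a[2]=7 → slow++,fast++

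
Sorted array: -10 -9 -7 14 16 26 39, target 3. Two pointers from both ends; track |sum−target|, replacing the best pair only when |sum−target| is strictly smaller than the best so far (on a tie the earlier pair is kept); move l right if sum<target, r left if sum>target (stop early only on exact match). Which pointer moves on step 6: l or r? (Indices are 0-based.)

l

[0,6] -10+39=29 d=26 * → r--
[0,5] -10+26=16 d=13 * → r--
[0,4] -10+16=6 d=3 * → r--
[0,3] -10+14=4 d=1 * → r--
[0,2] -10+-7=-17 d=20 → l++
[1,2] -9+-7=-16 d=19 → l++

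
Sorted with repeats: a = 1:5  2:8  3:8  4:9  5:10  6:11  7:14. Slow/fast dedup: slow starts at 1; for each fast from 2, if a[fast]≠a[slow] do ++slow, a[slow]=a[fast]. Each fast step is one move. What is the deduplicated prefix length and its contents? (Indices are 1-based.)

length 6; prefix = [5, 8, 9, 10, 11, 14]

slow=1 fast=2: a[fast]=8≠a[slow]=5 write a[2]=8, slow++,fast++
slow=2 fast=3: a[fast]=8=a[slow] dup, fast++
slow=2 fast=4: a[fast]=9≠a[slow]=8 write a[3]=9, slow++,fast++
slow=3 fast=5: a[fast]=10≠a[slow]=9 write a[4]=10, slow++,fast++
slow=4 fast=6: a[fast]=11≠a[slow]=10 write a[5]=11, slow++,fast++
slow=5 fast=7: a[fast]=14≠a[slow]=11 write a[6]=14, slow++,fast++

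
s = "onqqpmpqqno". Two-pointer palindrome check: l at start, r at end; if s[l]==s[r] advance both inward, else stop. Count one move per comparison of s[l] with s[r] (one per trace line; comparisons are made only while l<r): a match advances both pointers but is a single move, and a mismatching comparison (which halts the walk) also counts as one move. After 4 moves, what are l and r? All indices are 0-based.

l=4, r=6

[0,10] 'o'=='o' → l++,r--
[1,9] 'n'=='n' → l++,r--
[2,8] 'q'=='q' → l++,r--
[3,7] 'q'=='q' → l++,r--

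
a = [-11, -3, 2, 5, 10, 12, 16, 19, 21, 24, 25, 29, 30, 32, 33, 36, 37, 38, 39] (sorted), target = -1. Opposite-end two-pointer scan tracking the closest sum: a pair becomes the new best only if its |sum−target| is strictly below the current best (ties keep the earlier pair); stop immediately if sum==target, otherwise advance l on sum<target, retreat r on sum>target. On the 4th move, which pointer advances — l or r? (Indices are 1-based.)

r

[1,19] -11+39=28 d=29 * → r--
[1,18] -11+38=27 d=28 * → r--
[1,17] -11+37=26 d=27 * → r--
[1,16] -11+36=25 d=26 * → r--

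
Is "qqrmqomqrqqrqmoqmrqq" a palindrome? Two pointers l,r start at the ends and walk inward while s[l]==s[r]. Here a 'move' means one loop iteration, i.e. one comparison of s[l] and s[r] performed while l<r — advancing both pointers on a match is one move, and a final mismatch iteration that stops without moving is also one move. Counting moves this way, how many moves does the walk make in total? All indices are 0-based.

10 moves

[0,19] 'q'=='q' → l++,r--
[1,18] 'q'=='q' → l++,r--
[2,17] 'r'=='r' → l++,r--
[3,16] 'm'=='m' → l++,r--
[4,15] 'q'=='q' → l++,r--
[5,14] 'o'=='o' → l++,r--
[6,13] 'm'=='m' → l++,r--
[7,12] 'q'=='q' → l++,r--
[8,11] 'r'=='r' → l++,r--
[9,10] 'q'=='q' → l++,r--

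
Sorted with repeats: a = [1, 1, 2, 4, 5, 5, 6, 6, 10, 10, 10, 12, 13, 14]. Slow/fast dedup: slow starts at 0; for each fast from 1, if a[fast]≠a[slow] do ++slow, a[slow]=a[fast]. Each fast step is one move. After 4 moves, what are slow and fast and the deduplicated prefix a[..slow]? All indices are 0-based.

slow=3, fast=5, prefix=[1, 2, 4, 5]

(s=0,f=1) a[fast]=1=a[slow] dup → fast++
(s=0,f=2) a[fast]=2≠a[slow]=1 write a[1]=2 → slow++,fast++
(s=1,f=3) a[fast]=4≠a[slow]=2 write a[2]=4 → slow++,fast++
(s=2,f=4) a[fast]=5≠a[slow]=4 write a[3]=5 → slow++,fast++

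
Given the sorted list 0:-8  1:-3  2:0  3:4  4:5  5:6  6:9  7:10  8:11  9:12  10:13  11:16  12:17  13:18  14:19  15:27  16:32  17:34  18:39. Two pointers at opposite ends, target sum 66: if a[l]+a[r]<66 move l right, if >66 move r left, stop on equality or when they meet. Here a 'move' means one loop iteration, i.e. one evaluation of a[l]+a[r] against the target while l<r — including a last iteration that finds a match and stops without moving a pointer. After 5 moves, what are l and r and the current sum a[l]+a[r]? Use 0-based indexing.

[0,18] -8+39=31 <66 → l++
[1,18] -3+39=36 <66 → l++
[2,18] 0+39=39 <66 → l++
[3,18] 4+39=43 <66 → l++
[4,18] 5+39=44 <66 → l++

l=5, r=18, sum=45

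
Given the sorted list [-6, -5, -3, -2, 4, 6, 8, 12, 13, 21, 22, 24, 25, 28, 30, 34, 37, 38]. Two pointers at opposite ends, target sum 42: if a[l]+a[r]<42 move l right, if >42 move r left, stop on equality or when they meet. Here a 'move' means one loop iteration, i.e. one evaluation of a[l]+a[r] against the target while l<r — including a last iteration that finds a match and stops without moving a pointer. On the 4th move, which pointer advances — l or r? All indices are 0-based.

l

[0,17] -6+38=32 <42 → l++
[1,17] -5+38=33 <42 → l++
[2,17] -3+38=35 <42 → l++
[3,17] -2+38=36 <42 → l++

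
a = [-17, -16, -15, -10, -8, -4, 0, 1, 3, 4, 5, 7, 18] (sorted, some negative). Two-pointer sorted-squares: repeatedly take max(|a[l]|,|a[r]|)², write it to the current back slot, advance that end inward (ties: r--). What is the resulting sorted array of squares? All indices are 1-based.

[0, 1, 9, 16, 16, 25, 49, 64, 100, 225, 256, 289, 324]

[1,13] |-17|<=|18| out[13]=324 → r--
[1,12] |-17|>|7| out[12]=289 → l++
[2,12] |-16|>|7| out[11]=256 → l++
[3,12] |-15|>|7| out[10]=225 → l++
[4,12] |-10|>|7| out[9]=100 → l++
[5,12] |-8|>|7| out[8]=64 → l++
[6,12] |-4|<=|7| out[7]=49 → r--
[6,11] |-4|<=|5| out[6]=25 → r--
[6,10] |-4|<=|4| out[5]=16 → r--
[6,9] |-4|>|3| out[4]=16 → l++
[7,9] |0|<=|3| out[3]=9 → r--
[7,8] |0|<=|1| out[2]=1 → r--
[7,7] |0|<=|0| out[1]=0 → r--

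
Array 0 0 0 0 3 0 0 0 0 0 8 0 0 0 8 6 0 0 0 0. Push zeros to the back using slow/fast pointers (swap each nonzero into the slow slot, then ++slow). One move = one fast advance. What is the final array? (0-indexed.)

[3, 8, 8, 6, 0, 0, 0, 0, 0, 0, 0, 0, 0, 0, 0, 0, 0, 0, 0, 0]

(s=0,f=0) a[fast]=0 → fast++
(s=0,f=1) a[fast]=0 → fast++
(s=0,f=2) a[fast]=0 → fast++
(s=0,f=3) a[fast]=0 → fast++
(s=0,f=4) a[fast]=3≠0 swap→a[0]=3 → slow++,fast++
(s=1,f=5) a[fast]=0 → fast++
(s=1,f=6) a[fast]=0 → fast++
(s=1,f=7) a[fast]=0 → fast++
(s=1,f=8) a[fast]=0 → fast++
(s=1,f=9) a[fast]=0 → fast++
(s=1,f=10) a[fast]=8≠0 swap→a[1]=8 → slow++,fast++
(s=2,f=11) a[fast]=0 → fast++
(s=2,f=12) a[fast]=0 → fast++
(s=2,f=13) a[fast]=0 → fast++
(s=2,f=14) a[fast]=8≠0 swap→a[2]=8 → slow++,fast++
(s=3,f=15) a[fast]=6≠0 swap→a[3]=6 → slow++,fast++
(s=4,f=16) a[fast]=0 → fast++
(s=4,f=17) a[fast]=0 → fast++
(s=4,f=18) a[fast]=0 → fast++
(s=4,f=19) a[fast]=0 → fast++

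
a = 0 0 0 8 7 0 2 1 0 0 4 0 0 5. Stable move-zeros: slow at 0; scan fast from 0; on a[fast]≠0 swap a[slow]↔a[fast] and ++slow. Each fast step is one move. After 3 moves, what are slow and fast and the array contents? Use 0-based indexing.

slow=0 fast=0: a[fast]=0, fast++
slow=0 fast=1: a[fast]=0, fast++
slow=0 fast=2: a[fast]=0, fast++

slow=0, fast=3, a=[0, 0, 0, 8, 7, 0, 2, 1, 0, 0, 4, 0, 0, 5]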